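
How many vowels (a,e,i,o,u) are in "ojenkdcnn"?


Input: ojenkdcnn
Checking each character:
  'o' at position 0: vowel (running total: 1)
  'j' at position 1: consonant
  'e' at position 2: vowel (running total: 2)
  'n' at position 3: consonant
  'k' at position 4: consonant
  'd' at position 5: consonant
  'c' at position 6: consonant
  'n' at position 7: consonant
  'n' at position 8: consonant
Total vowels: 2

2


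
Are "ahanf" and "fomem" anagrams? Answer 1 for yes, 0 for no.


Strings: "ahanf", "fomem"
Sorted first:  aafhn
Sorted second: efmmo
Differ at position 0: 'a' vs 'e' => not anagrams

0


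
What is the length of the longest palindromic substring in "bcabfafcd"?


Input: "bcabfafcd"
Checking substrings for palindromes:
  [4:7] "faf" (len 3) => palindrome
Longest palindromic substring: "faf" with length 3

3


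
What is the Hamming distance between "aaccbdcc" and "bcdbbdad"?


Comparing "aaccbdcc" and "bcdbbdad" position by position:
  Position 0: 'a' vs 'b' => differ
  Position 1: 'a' vs 'c' => differ
  Position 2: 'c' vs 'd' => differ
  Position 3: 'c' vs 'b' => differ
  Position 4: 'b' vs 'b' => same
  Position 5: 'd' vs 'd' => same
  Position 6: 'c' vs 'a' => differ
  Position 7: 'c' vs 'd' => differ
Total differences (Hamming distance): 6

6


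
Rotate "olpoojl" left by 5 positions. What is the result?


Input: "olpoojl", rotate left by 5
First 5 characters: "olpoo"
Remaining characters: "jl"
Concatenate remaining + first: "jl" + "olpoo" = "jlolpoo"

jlolpoo


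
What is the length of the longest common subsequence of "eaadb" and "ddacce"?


LCS of "eaadb" and "ddacce"
DP table:
           d    d    a    c    c    e
      0    0    0    0    0    0    0
  e   0    0    0    0    0    0    1
  a   0    0    0    1    1    1    1
  a   0    0    0    1    1    1    1
  d   0    1    1    1    1    1    1
  b   0    1    1    1    1    1    1
LCS length = dp[5][6] = 1

1


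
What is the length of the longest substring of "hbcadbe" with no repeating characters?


Input: "hbcadbe"
Sliding window (track last position of each char):
  Position 0 ('h'): window [0,0] length 1 -- new best
  Position 1 ('b'): window [0,1] length 2 -- new best
  Position 2 ('c'): window [0,2] length 3 -- new best
  Position 3 ('a'): window [0,3] length 4 -- new best
  Position 4 ('d'): window [0,4] length 5 -- new best
  Position 5 ('b'): repeat (last at 1), move window start to 2
  Position 5 ('b'): window [2,5] length 4
  Position 6 ('e'): window [2,6] length 5
Longest substring with no repeats: "hbcad" with length 5

5


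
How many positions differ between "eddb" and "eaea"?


Comparing "eddb" and "eaea" position by position:
  Position 0: 'e' vs 'e' => same
  Position 1: 'd' vs 'a' => DIFFER
  Position 2: 'd' vs 'e' => DIFFER
  Position 3: 'b' vs 'a' => DIFFER
Positions that differ: 3

3


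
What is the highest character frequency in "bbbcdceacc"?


Input: bbbcdceacc
Character counts:
  'a': 1
  'b': 3
  'c': 4
  'd': 1
  'e': 1
Maximum frequency: 4

4


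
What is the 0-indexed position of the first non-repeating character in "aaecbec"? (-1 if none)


Input: aaecbec
Character frequencies:
  'a': 2
  'b': 1
  'c': 2
  'e': 2
Scanning left to right for freq == 1:
  Position 0 ('a'): freq=2, skip
  Position 1 ('a'): freq=2, skip
  Position 2 ('e'): freq=2, skip
  Position 3 ('c'): freq=2, skip
  Position 4 ('b'): unique! => answer = 4

4


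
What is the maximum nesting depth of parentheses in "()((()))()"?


Input: "()((()))()"
Tracking depth:
  Position 0 '(': depth becomes 1
  Position 1 ')': depth becomes 0
  Position 2 '(': depth becomes 1
  Position 3 '(': depth becomes 2
  Position 4 '(': depth becomes 3
  Position 5 ')': depth becomes 2
  Position 6 ')': depth becomes 1
  Position 7 ')': depth becomes 0
  Position 8 '(': depth becomes 1
  Position 9 ')': depth becomes 0
Maximum depth reached: 3

3


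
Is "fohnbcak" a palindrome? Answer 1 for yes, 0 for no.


Input: fohnbcak
Reversed: kacbnhof
  Compare pos 0 ('f') with pos 7 ('k'): MISMATCH
  Compare pos 1 ('o') with pos 6 ('a'): MISMATCH
  Compare pos 2 ('h') with pos 5 ('c'): MISMATCH
  Compare pos 3 ('n') with pos 4 ('b'): MISMATCH
Result: not a palindrome

0


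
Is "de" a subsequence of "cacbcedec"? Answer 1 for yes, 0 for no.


Check if "de" is a subsequence of "cacbcedec"
Greedy scan:
  Position 0 ('c'): no match needed
  Position 1 ('a'): no match needed
  Position 2 ('c'): no match needed
  Position 3 ('b'): no match needed
  Position 4 ('c'): no match needed
  Position 5 ('e'): no match needed
  Position 6 ('d'): matches sub[0] = 'd'
  Position 7 ('e'): matches sub[1] = 'e'
  Position 8 ('c'): no match needed
All 2 characters matched => is a subsequence

1


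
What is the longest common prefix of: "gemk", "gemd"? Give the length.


Words: gemk, gemd
  Position 0: all 'g' => match
  Position 1: all 'e' => match
  Position 2: all 'm' => match
  Position 3: ('k', 'd') => mismatch, stop
LCP = "gem" (length 3)

3


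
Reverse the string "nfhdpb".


Input: nfhdpb
Reading characters right to left:
  Position 5: 'b'
  Position 4: 'p'
  Position 3: 'd'
  Position 2: 'h'
  Position 1: 'f'
  Position 0: 'n'
Reversed: bpdhfn

bpdhfn


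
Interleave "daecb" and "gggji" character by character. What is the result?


Interleaving "daecb" and "gggji":
  Position 0: 'd' from first, 'g' from second => "dg"
  Position 1: 'a' from first, 'g' from second => "ag"
  Position 2: 'e' from first, 'g' from second => "eg"
  Position 3: 'c' from first, 'j' from second => "cj"
  Position 4: 'b' from first, 'i' from second => "bi"
Result: dgagegcjbi

dgagegcjbi


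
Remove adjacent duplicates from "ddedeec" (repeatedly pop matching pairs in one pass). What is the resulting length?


Input: ddedeec
Stack-based adjacent duplicate removal:
  Read 'd': push. Stack: d
  Read 'd': matches stack top 'd' => pop. Stack: (empty)
  Read 'e': push. Stack: e
  Read 'd': push. Stack: ed
  Read 'e': push. Stack: ede
  Read 'e': matches stack top 'e' => pop. Stack: ed
  Read 'c': push. Stack: edc
Final stack: "edc" (length 3)

3


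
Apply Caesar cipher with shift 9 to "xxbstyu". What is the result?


Caesar cipher: shift "xxbstyu" by 9
  'x' (pos 23) + 9 = pos 6 = 'g'
  'x' (pos 23) + 9 = pos 6 = 'g'
  'b' (pos 1) + 9 = pos 10 = 'k'
  's' (pos 18) + 9 = pos 1 = 'b'
  't' (pos 19) + 9 = pos 2 = 'c'
  'y' (pos 24) + 9 = pos 7 = 'h'
  'u' (pos 20) + 9 = pos 3 = 'd'
Result: ggkbchd

ggkbchd


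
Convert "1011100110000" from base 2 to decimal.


Input: "1011100110000" in base 2
Positional expansion:
  Digit '1' (value 1) x 2^12 = 4096
  Digit '0' (value 0) x 2^11 = 0
  Digit '1' (value 1) x 2^10 = 1024
  Digit '1' (value 1) x 2^9 = 512
  Digit '1' (value 1) x 2^8 = 256
  Digit '0' (value 0) x 2^7 = 0
  Digit '0' (value 0) x 2^6 = 0
  Digit '1' (value 1) x 2^5 = 32
  Digit '1' (value 1) x 2^4 = 16
  Digit '0' (value 0) x 2^3 = 0
  Digit '0' (value 0) x 2^2 = 0
  Digit '0' (value 0) x 2^1 = 0
  Digit '0' (value 0) x 2^0 = 0
Sum = 5936

5936


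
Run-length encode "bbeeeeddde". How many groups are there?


Input: bbeeeeddde
Scanning for consecutive runs:
  Group 1: 'b' x 2 (positions 0-1)
  Group 2: 'e' x 4 (positions 2-5)
  Group 3: 'd' x 3 (positions 6-8)
  Group 4: 'e' x 1 (positions 9-9)
Total groups: 4

4


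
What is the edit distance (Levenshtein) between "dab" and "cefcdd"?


Computing edit distance: "dab" -> "cefcdd"
DP table:
           c    e    f    c    d    d
      0    1    2    3    4    5    6
  d   1    1    2    3    4    4    5
  a   2    2    2    3    4    5    5
  b   3    3    3    3    4    5    6
Edit distance = dp[3][6] = 6

6


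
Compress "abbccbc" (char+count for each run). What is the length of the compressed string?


Input: abbccbc
Runs:
  'a' x 1 => "a1"
  'b' x 2 => "b2"
  'c' x 2 => "c2"
  'b' x 1 => "b1"
  'c' x 1 => "c1"
Compressed: "a1b2c2b1c1"
Compressed length: 10

10


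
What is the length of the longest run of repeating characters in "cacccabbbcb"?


Input: "cacccabbbcb"
Scanning for longest run:
  Position 1 ('a'): new char, reset run to 1
  Position 2 ('c'): new char, reset run to 1
  Position 3 ('c'): continues run of 'c', length=2
  Position 4 ('c'): continues run of 'c', length=3
  Position 5 ('a'): new char, reset run to 1
  Position 6 ('b'): new char, reset run to 1
  Position 7 ('b'): continues run of 'b', length=2
  Position 8 ('b'): continues run of 'b', length=3
  Position 9 ('c'): new char, reset run to 1
  Position 10 ('b'): new char, reset run to 1
Longest run: 'c' with length 3

3


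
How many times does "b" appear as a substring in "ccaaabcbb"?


Searching for "b" in "ccaaabcbb"
Scanning each position:
  Position 0: "c" => no
  Position 1: "c" => no
  Position 2: "a" => no
  Position 3: "a" => no
  Position 4: "a" => no
  Position 5: "b" => MATCH
  Position 6: "c" => no
  Position 7: "b" => MATCH
  Position 8: "b" => MATCH
Total occurrences: 3

3


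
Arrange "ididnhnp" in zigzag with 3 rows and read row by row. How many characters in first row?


Zigzag "ididnhnp" into 3 rows:
Placing characters:
  'i' => row 0
  'd' => row 1
  'i' => row 2
  'd' => row 1
  'n' => row 0
  'h' => row 1
  'n' => row 2
  'p' => row 1
Rows:
  Row 0: "in"
  Row 1: "ddhp"
  Row 2: "in"
First row length: 2

2


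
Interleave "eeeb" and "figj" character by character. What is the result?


Interleaving "eeeb" and "figj":
  Position 0: 'e' from first, 'f' from second => "ef"
  Position 1: 'e' from first, 'i' from second => "ei"
  Position 2: 'e' from first, 'g' from second => "eg"
  Position 3: 'b' from first, 'j' from second => "bj"
Result: efeiegbj

efeiegbj


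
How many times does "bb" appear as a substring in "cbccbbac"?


Searching for "bb" in "cbccbbac"
Scanning each position:
  Position 0: "cb" => no
  Position 1: "bc" => no
  Position 2: "cc" => no
  Position 3: "cb" => no
  Position 4: "bb" => MATCH
  Position 5: "ba" => no
  Position 6: "ac" => no
Total occurrences: 1

1


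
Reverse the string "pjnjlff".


Input: pjnjlff
Reading characters right to left:
  Position 6: 'f'
  Position 5: 'f'
  Position 4: 'l'
  Position 3: 'j'
  Position 2: 'n'
  Position 1: 'j'
  Position 0: 'p'
Reversed: ffljnjp

ffljnjp


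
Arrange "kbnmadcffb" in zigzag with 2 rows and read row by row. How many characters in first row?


Zigzag "kbnmadcffb" into 2 rows:
Placing characters:
  'k' => row 0
  'b' => row 1
  'n' => row 0
  'm' => row 1
  'a' => row 0
  'd' => row 1
  'c' => row 0
  'f' => row 1
  'f' => row 0
  'b' => row 1
Rows:
  Row 0: "knacf"
  Row 1: "bmdfb"
First row length: 5

5


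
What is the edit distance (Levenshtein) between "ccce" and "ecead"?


Computing edit distance: "ccce" -> "ecead"
DP table:
           e    c    e    a    d
      0    1    2    3    4    5
  c   1    1    1    2    3    4
  c   2    2    1    2    3    4
  c   3    3    2    2    3    4
  e   4    3    3    2    3    4
Edit distance = dp[4][5] = 4

4


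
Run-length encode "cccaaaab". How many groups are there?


Input: cccaaaab
Scanning for consecutive runs:
  Group 1: 'c' x 3 (positions 0-2)
  Group 2: 'a' x 4 (positions 3-6)
  Group 3: 'b' x 1 (positions 7-7)
Total groups: 3

3


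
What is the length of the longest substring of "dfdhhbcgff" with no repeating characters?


Input: "dfdhhbcgff"
Sliding window (track last position of each char):
  Position 0 ('d'): window [0,0] length 1 -- new best
  Position 1 ('f'): window [0,1] length 2 -- new best
  Position 2 ('d'): repeat (last at 0), move window start to 1
  Position 2 ('d'): window [1,2] length 2
  Position 3 ('h'): window [1,3] length 3 -- new best
  Position 4 ('h'): repeat (last at 3), move window start to 4
  Position 4 ('h'): window [4,4] length 1
  Position 5 ('b'): window [4,5] length 2
  Position 6 ('c'): window [4,6] length 3
  Position 7 ('g'): window [4,7] length 4 -- new best
  Position 8 ('f'): window [4,8] length 5 -- new best
  Position 9 ('f'): repeat (last at 8), move window start to 9
  Position 9 ('f'): window [9,9] length 1
Longest substring with no repeats: "hbcgf" with length 5

5


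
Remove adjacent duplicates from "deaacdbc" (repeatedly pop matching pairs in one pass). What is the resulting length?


Input: deaacdbc
Stack-based adjacent duplicate removal:
  Read 'd': push. Stack: d
  Read 'e': push. Stack: de
  Read 'a': push. Stack: dea
  Read 'a': matches stack top 'a' => pop. Stack: de
  Read 'c': push. Stack: dec
  Read 'd': push. Stack: decd
  Read 'b': push. Stack: decdb
  Read 'c': push. Stack: decdbc
Final stack: "decdbc" (length 6)

6


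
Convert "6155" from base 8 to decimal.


Input: "6155" in base 8
Positional expansion:
  Digit '6' (value 6) x 8^3 = 3072
  Digit '1' (value 1) x 8^2 = 64
  Digit '5' (value 5) x 8^1 = 40
  Digit '5' (value 5) x 8^0 = 5
Sum = 3181

3181


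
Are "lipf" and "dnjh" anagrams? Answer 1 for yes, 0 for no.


Strings: "lipf", "dnjh"
Sorted first:  filp
Sorted second: dhjn
Differ at position 0: 'f' vs 'd' => not anagrams

0


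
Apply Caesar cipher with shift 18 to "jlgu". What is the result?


Caesar cipher: shift "jlgu" by 18
  'j' (pos 9) + 18 = pos 1 = 'b'
  'l' (pos 11) + 18 = pos 3 = 'd'
  'g' (pos 6) + 18 = pos 24 = 'y'
  'u' (pos 20) + 18 = pos 12 = 'm'
Result: bdym

bdym


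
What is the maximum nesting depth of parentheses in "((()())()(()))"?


Input: "((()())()(()))"
Tracking depth:
  Position 0 '(': depth becomes 1
  Position 1 '(': depth becomes 2
  Position 2 '(': depth becomes 3
  Position 3 ')': depth becomes 2
  Position 4 '(': depth becomes 3
  Position 5 ')': depth becomes 2
  Position 6 ')': depth becomes 1
  Position 7 '(': depth becomes 2
  Position 8 ')': depth becomes 1
  Position 9 '(': depth becomes 2
  Position 10 '(': depth becomes 3
  Position 11 ')': depth becomes 2
  Position 12 ')': depth becomes 1
  Position 13 ')': depth becomes 0
Maximum depth reached: 3

3


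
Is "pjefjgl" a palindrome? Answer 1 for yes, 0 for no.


Input: pjefjgl
Reversed: lgjfejp
  Compare pos 0 ('p') with pos 6 ('l'): MISMATCH
  Compare pos 1 ('j') with pos 5 ('g'): MISMATCH
  Compare pos 2 ('e') with pos 4 ('j'): MISMATCH
Result: not a palindrome

0


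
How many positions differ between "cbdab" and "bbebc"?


Comparing "cbdab" and "bbebc" position by position:
  Position 0: 'c' vs 'b' => DIFFER
  Position 1: 'b' vs 'b' => same
  Position 2: 'd' vs 'e' => DIFFER
  Position 3: 'a' vs 'b' => DIFFER
  Position 4: 'b' vs 'c' => DIFFER
Positions that differ: 4

4


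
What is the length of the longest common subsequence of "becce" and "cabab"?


LCS of "becce" and "cabab"
DP table:
           c    a    b    a    b
      0    0    0    0    0    0
  b   0    0    0    1    1    1
  e   0    0    0    1    1    1
  c   0    1    1    1    1    1
  c   0    1    1    1    1    1
  e   0    1    1    1    1    1
LCS length = dp[5][5] = 1

1


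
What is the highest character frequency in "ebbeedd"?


Input: ebbeedd
Character counts:
  'b': 2
  'd': 2
  'e': 3
Maximum frequency: 3

3


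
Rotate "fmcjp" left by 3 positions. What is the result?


Input: "fmcjp", rotate left by 3
First 3 characters: "fmc"
Remaining characters: "jp"
Concatenate remaining + first: "jp" + "fmc" = "jpfmc"

jpfmc


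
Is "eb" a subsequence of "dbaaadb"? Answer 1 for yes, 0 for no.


Check if "eb" is a subsequence of "dbaaadb"
Greedy scan:
  Position 0 ('d'): no match needed
  Position 1 ('b'): no match needed
  Position 2 ('a'): no match needed
  Position 3 ('a'): no match needed
  Position 4 ('a'): no match needed
  Position 5 ('d'): no match needed
  Position 6 ('b'): no match needed
Only matched 0/2 characters => not a subsequence

0


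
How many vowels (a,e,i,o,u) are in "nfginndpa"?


Input: nfginndpa
Checking each character:
  'n' at position 0: consonant
  'f' at position 1: consonant
  'g' at position 2: consonant
  'i' at position 3: vowel (running total: 1)
  'n' at position 4: consonant
  'n' at position 5: consonant
  'd' at position 6: consonant
  'p' at position 7: consonant
  'a' at position 8: vowel (running total: 2)
Total vowels: 2

2


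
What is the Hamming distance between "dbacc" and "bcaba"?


Comparing "dbacc" and "bcaba" position by position:
  Position 0: 'd' vs 'b' => differ
  Position 1: 'b' vs 'c' => differ
  Position 2: 'a' vs 'a' => same
  Position 3: 'c' vs 'b' => differ
  Position 4: 'c' vs 'a' => differ
Total differences (Hamming distance): 4

4


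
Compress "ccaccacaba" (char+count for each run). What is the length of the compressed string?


Input: ccaccacaba
Runs:
  'c' x 2 => "c2"
  'a' x 1 => "a1"
  'c' x 2 => "c2"
  'a' x 1 => "a1"
  'c' x 1 => "c1"
  'a' x 1 => "a1"
  'b' x 1 => "b1"
  'a' x 1 => "a1"
Compressed: "c2a1c2a1c1a1b1a1"
Compressed length: 16

16


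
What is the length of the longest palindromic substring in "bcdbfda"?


Input: "bcdbfda"
Checking substrings for palindromes:
  No multi-char palindromic substrings found
Longest palindromic substring: "b" with length 1

1


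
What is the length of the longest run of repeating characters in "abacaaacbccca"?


Input: "abacaaacbccca"
Scanning for longest run:
  Position 1 ('b'): new char, reset run to 1
  Position 2 ('a'): new char, reset run to 1
  Position 3 ('c'): new char, reset run to 1
  Position 4 ('a'): new char, reset run to 1
  Position 5 ('a'): continues run of 'a', length=2
  Position 6 ('a'): continues run of 'a', length=3
  Position 7 ('c'): new char, reset run to 1
  Position 8 ('b'): new char, reset run to 1
  Position 9 ('c'): new char, reset run to 1
  Position 10 ('c'): continues run of 'c', length=2
  Position 11 ('c'): continues run of 'c', length=3
  Position 12 ('a'): new char, reset run to 1
Longest run: 'a' with length 3

3


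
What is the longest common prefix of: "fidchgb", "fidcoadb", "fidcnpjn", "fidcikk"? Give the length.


Words: fidchgb, fidcoadb, fidcnpjn, fidcikk
  Position 0: all 'f' => match
  Position 1: all 'i' => match
  Position 2: all 'd' => match
  Position 3: all 'c' => match
  Position 4: ('h', 'o', 'n', 'i') => mismatch, stop
LCP = "fidc" (length 4)

4


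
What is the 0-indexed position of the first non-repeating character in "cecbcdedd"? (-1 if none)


Input: cecbcdedd
Character frequencies:
  'b': 1
  'c': 3
  'd': 3
  'e': 2
Scanning left to right for freq == 1:
  Position 0 ('c'): freq=3, skip
  Position 1 ('e'): freq=2, skip
  Position 2 ('c'): freq=3, skip
  Position 3 ('b'): unique! => answer = 3

3


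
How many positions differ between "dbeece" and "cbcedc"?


Comparing "dbeece" and "cbcedc" position by position:
  Position 0: 'd' vs 'c' => DIFFER
  Position 1: 'b' vs 'b' => same
  Position 2: 'e' vs 'c' => DIFFER
  Position 3: 'e' vs 'e' => same
  Position 4: 'c' vs 'd' => DIFFER
  Position 5: 'e' vs 'c' => DIFFER
Positions that differ: 4

4


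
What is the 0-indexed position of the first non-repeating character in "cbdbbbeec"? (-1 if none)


Input: cbdbbbeec
Character frequencies:
  'b': 4
  'c': 2
  'd': 1
  'e': 2
Scanning left to right for freq == 1:
  Position 0 ('c'): freq=2, skip
  Position 1 ('b'): freq=4, skip
  Position 2 ('d'): unique! => answer = 2

2


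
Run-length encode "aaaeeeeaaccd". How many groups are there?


Input: aaaeeeeaaccd
Scanning for consecutive runs:
  Group 1: 'a' x 3 (positions 0-2)
  Group 2: 'e' x 4 (positions 3-6)
  Group 3: 'a' x 2 (positions 7-8)
  Group 4: 'c' x 2 (positions 9-10)
  Group 5: 'd' x 1 (positions 11-11)
Total groups: 5

5


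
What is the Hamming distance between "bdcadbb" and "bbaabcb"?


Comparing "bdcadbb" and "bbaabcb" position by position:
  Position 0: 'b' vs 'b' => same
  Position 1: 'd' vs 'b' => differ
  Position 2: 'c' vs 'a' => differ
  Position 3: 'a' vs 'a' => same
  Position 4: 'd' vs 'b' => differ
  Position 5: 'b' vs 'c' => differ
  Position 6: 'b' vs 'b' => same
Total differences (Hamming distance): 4

4


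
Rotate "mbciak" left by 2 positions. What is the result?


Input: "mbciak", rotate left by 2
First 2 characters: "mb"
Remaining characters: "ciak"
Concatenate remaining + first: "ciak" + "mb" = "ciakmb"

ciakmb


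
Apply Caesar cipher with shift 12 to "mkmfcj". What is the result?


Caesar cipher: shift "mkmfcj" by 12
  'm' (pos 12) + 12 = pos 24 = 'y'
  'k' (pos 10) + 12 = pos 22 = 'w'
  'm' (pos 12) + 12 = pos 24 = 'y'
  'f' (pos 5) + 12 = pos 17 = 'r'
  'c' (pos 2) + 12 = pos 14 = 'o'
  'j' (pos 9) + 12 = pos 21 = 'v'
Result: ywyrov

ywyrov


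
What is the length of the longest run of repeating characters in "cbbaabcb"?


Input: "cbbaabcb"
Scanning for longest run:
  Position 1 ('b'): new char, reset run to 1
  Position 2 ('b'): continues run of 'b', length=2
  Position 3 ('a'): new char, reset run to 1
  Position 4 ('a'): continues run of 'a', length=2
  Position 5 ('b'): new char, reset run to 1
  Position 6 ('c'): new char, reset run to 1
  Position 7 ('b'): new char, reset run to 1
Longest run: 'b' with length 2

2


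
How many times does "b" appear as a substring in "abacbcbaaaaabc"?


Searching for "b" in "abacbcbaaaaabc"
Scanning each position:
  Position 0: "a" => no
  Position 1: "b" => MATCH
  Position 2: "a" => no
  Position 3: "c" => no
  Position 4: "b" => MATCH
  Position 5: "c" => no
  Position 6: "b" => MATCH
  Position 7: "a" => no
  Position 8: "a" => no
  Position 9: "a" => no
  Position 10: "a" => no
  Position 11: "a" => no
  Position 12: "b" => MATCH
  Position 13: "c" => no
Total occurrences: 4

4


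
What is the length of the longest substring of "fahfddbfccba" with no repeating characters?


Input: "fahfddbfccba"
Sliding window (track last position of each char):
  Position 0 ('f'): window [0,0] length 1 -- new best
  Position 1 ('a'): window [0,1] length 2 -- new best
  Position 2 ('h'): window [0,2] length 3 -- new best
  Position 3 ('f'): repeat (last at 0), move window start to 1
  Position 3 ('f'): window [1,3] length 3
  Position 4 ('d'): window [1,4] length 4 -- new best
  Position 5 ('d'): repeat (last at 4), move window start to 5
  Position 5 ('d'): window [5,5] length 1
  Position 6 ('b'): window [5,6] length 2
  Position 7 ('f'): window [5,7] length 3
  Position 8 ('c'): window [5,8] length 4
  Position 9 ('c'): repeat (last at 8), move window start to 9
  Position 9 ('c'): window [9,9] length 1
  Position 10 ('b'): window [9,10] length 2
  Position 11 ('a'): window [9,11] length 3
Longest substring with no repeats: "ahfd" with length 4

4


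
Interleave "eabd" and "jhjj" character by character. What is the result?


Interleaving "eabd" and "jhjj":
  Position 0: 'e' from first, 'j' from second => "ej"
  Position 1: 'a' from first, 'h' from second => "ah"
  Position 2: 'b' from first, 'j' from second => "bj"
  Position 3: 'd' from first, 'j' from second => "dj"
Result: ejahbjdj

ejahbjdj


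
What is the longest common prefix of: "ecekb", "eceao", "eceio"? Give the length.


Words: ecekb, eceao, eceio
  Position 0: all 'e' => match
  Position 1: all 'c' => match
  Position 2: all 'e' => match
  Position 3: ('k', 'a', 'i') => mismatch, stop
LCP = "ece" (length 3)

3


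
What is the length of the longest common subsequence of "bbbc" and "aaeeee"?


LCS of "bbbc" and "aaeeee"
DP table:
           a    a    e    e    e    e
      0    0    0    0    0    0    0
  b   0    0    0    0    0    0    0
  b   0    0    0    0    0    0    0
  b   0    0    0    0    0    0    0
  c   0    0    0    0    0    0    0
LCS length = dp[4][6] = 0

0


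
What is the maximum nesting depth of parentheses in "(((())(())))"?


Input: "(((())(())))"
Tracking depth:
  Position 0 '(': depth becomes 1
  Position 1 '(': depth becomes 2
  Position 2 '(': depth becomes 3
  Position 3 '(': depth becomes 4
  Position 4 ')': depth becomes 3
  Position 5 ')': depth becomes 2
  Position 6 '(': depth becomes 3
  Position 7 '(': depth becomes 4
  Position 8 ')': depth becomes 3
  Position 9 ')': depth becomes 2
  Position 10 ')': depth becomes 1
  Position 11 ')': depth becomes 0
Maximum depth reached: 4

4


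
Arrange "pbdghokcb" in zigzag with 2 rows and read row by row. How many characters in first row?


Zigzag "pbdghokcb" into 2 rows:
Placing characters:
  'p' => row 0
  'b' => row 1
  'd' => row 0
  'g' => row 1
  'h' => row 0
  'o' => row 1
  'k' => row 0
  'c' => row 1
  'b' => row 0
Rows:
  Row 0: "pdhkb"
  Row 1: "bgoc"
First row length: 5

5


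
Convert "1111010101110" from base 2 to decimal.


Input: "1111010101110" in base 2
Positional expansion:
  Digit '1' (value 1) x 2^12 = 4096
  Digit '1' (value 1) x 2^11 = 2048
  Digit '1' (value 1) x 2^10 = 1024
  Digit '1' (value 1) x 2^9 = 512
  Digit '0' (value 0) x 2^8 = 0
  Digit '1' (value 1) x 2^7 = 128
  Digit '0' (value 0) x 2^6 = 0
  Digit '1' (value 1) x 2^5 = 32
  Digit '0' (value 0) x 2^4 = 0
  Digit '1' (value 1) x 2^3 = 8
  Digit '1' (value 1) x 2^2 = 4
  Digit '1' (value 1) x 2^1 = 2
  Digit '0' (value 0) x 2^0 = 0
Sum = 7854

7854


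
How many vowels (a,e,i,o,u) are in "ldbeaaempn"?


Input: ldbeaaempn
Checking each character:
  'l' at position 0: consonant
  'd' at position 1: consonant
  'b' at position 2: consonant
  'e' at position 3: vowel (running total: 1)
  'a' at position 4: vowel (running total: 2)
  'a' at position 5: vowel (running total: 3)
  'e' at position 6: vowel (running total: 4)
  'm' at position 7: consonant
  'p' at position 8: consonant
  'n' at position 9: consonant
Total vowels: 4

4


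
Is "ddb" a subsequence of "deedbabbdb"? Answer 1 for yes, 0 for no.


Check if "ddb" is a subsequence of "deedbabbdb"
Greedy scan:
  Position 0 ('d'): matches sub[0] = 'd'
  Position 1 ('e'): no match needed
  Position 2 ('e'): no match needed
  Position 3 ('d'): matches sub[1] = 'd'
  Position 4 ('b'): matches sub[2] = 'b'
  Position 5 ('a'): no match needed
  Position 6 ('b'): no match needed
  Position 7 ('b'): no match needed
  Position 8 ('d'): no match needed
  Position 9 ('b'): no match needed
All 3 characters matched => is a subsequence

1


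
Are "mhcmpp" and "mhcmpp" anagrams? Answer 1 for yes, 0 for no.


Strings: "mhcmpp", "mhcmpp"
Sorted first:  chmmpp
Sorted second: chmmpp
Sorted forms match => anagrams

1


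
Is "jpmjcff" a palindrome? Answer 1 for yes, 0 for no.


Input: jpmjcff
Reversed: ffcjmpj
  Compare pos 0 ('j') with pos 6 ('f'): MISMATCH
  Compare pos 1 ('p') with pos 5 ('f'): MISMATCH
  Compare pos 2 ('m') with pos 4 ('c'): MISMATCH
Result: not a palindrome

0


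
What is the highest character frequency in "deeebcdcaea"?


Input: deeebcdcaea
Character counts:
  'a': 2
  'b': 1
  'c': 2
  'd': 2
  'e': 4
Maximum frequency: 4

4


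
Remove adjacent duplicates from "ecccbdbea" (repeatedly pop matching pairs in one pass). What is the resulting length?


Input: ecccbdbea
Stack-based adjacent duplicate removal:
  Read 'e': push. Stack: e
  Read 'c': push. Stack: ec
  Read 'c': matches stack top 'c' => pop. Stack: e
  Read 'c': push. Stack: ec
  Read 'b': push. Stack: ecb
  Read 'd': push. Stack: ecbd
  Read 'b': push. Stack: ecbdb
  Read 'e': push. Stack: ecbdbe
  Read 'a': push. Stack: ecbdbea
Final stack: "ecbdbea" (length 7)

7


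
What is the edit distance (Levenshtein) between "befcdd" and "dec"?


Computing edit distance: "befcdd" -> "dec"
DP table:
           d    e    c
      0    1    2    3
  b   1    1    2    3
  e   2    2    1    2
  f   3    3    2    2
  c   4    4    3    2
  d   5    4    4    3
  d   6    5    5    4
Edit distance = dp[6][3] = 4

4


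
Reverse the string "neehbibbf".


Input: neehbibbf
Reading characters right to left:
  Position 8: 'f'
  Position 7: 'b'
  Position 6: 'b'
  Position 5: 'i'
  Position 4: 'b'
  Position 3: 'h'
  Position 2: 'e'
  Position 1: 'e'
  Position 0: 'n'
Reversed: fbbibheen

fbbibheen


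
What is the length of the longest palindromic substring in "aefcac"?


Input: "aefcac"
Checking substrings for palindromes:
  [3:6] "cac" (len 3) => palindrome
Longest palindromic substring: "cac" with length 3

3


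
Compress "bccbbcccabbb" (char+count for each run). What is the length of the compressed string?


Input: bccbbcccabbb
Runs:
  'b' x 1 => "b1"
  'c' x 2 => "c2"
  'b' x 2 => "b2"
  'c' x 3 => "c3"
  'a' x 1 => "a1"
  'b' x 3 => "b3"
Compressed: "b1c2b2c3a1b3"
Compressed length: 12

12


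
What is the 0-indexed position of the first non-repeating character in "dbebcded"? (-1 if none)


Input: dbebcded
Character frequencies:
  'b': 2
  'c': 1
  'd': 3
  'e': 2
Scanning left to right for freq == 1:
  Position 0 ('d'): freq=3, skip
  Position 1 ('b'): freq=2, skip
  Position 2 ('e'): freq=2, skip
  Position 3 ('b'): freq=2, skip
  Position 4 ('c'): unique! => answer = 4

4


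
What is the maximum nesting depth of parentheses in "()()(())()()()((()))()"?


Input: "()()(())()()()((()))()"
Tracking depth:
  Position 0 '(': depth becomes 1
  Position 1 ')': depth becomes 0
  Position 2 '(': depth becomes 1
  Position 3 ')': depth becomes 0
  Position 4 '(': depth becomes 1
  Position 5 '(': depth becomes 2
  Position 6 ')': depth becomes 1
  Position 7 ')': depth becomes 0
  Position 8 '(': depth becomes 1
  Position 9 ')': depth becomes 0
  Position 10 '(': depth becomes 1
  Position 11 ')': depth becomes 0
  Position 12 '(': depth becomes 1
  Position 13 ')': depth becomes 0
  Position 14 '(': depth becomes 1
  Position 15 '(': depth becomes 2
  Position 16 '(': depth becomes 3
  Position 17 ')': depth becomes 2
  Position 18 ')': depth becomes 1
  Position 19 ')': depth becomes 0
  Position 20 '(': depth becomes 1
  Position 21 ')': depth becomes 0
Maximum depth reached: 3

3


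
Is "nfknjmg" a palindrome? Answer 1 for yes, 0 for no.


Input: nfknjmg
Reversed: gmjnkfn
  Compare pos 0 ('n') with pos 6 ('g'): MISMATCH
  Compare pos 1 ('f') with pos 5 ('m'): MISMATCH
  Compare pos 2 ('k') with pos 4 ('j'): MISMATCH
Result: not a palindrome

0


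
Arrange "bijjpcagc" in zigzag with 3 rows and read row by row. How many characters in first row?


Zigzag "bijjpcagc" into 3 rows:
Placing characters:
  'b' => row 0
  'i' => row 1
  'j' => row 2
  'j' => row 1
  'p' => row 0
  'c' => row 1
  'a' => row 2
  'g' => row 1
  'c' => row 0
Rows:
  Row 0: "bpc"
  Row 1: "ijcg"
  Row 2: "ja"
First row length: 3

3


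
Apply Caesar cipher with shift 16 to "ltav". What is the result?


Caesar cipher: shift "ltav" by 16
  'l' (pos 11) + 16 = pos 1 = 'b'
  't' (pos 19) + 16 = pos 9 = 'j'
  'a' (pos 0) + 16 = pos 16 = 'q'
  'v' (pos 21) + 16 = pos 11 = 'l'
Result: bjql

bjql


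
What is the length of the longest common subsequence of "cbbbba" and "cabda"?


LCS of "cbbbba" and "cabda"
DP table:
           c    a    b    d    a
      0    0    0    0    0    0
  c   0    1    1    1    1    1
  b   0    1    1    2    2    2
  b   0    1    1    2    2    2
  b   0    1    1    2    2    2
  b   0    1    1    2    2    2
  a   0    1    2    2    2    3
LCS length = dp[6][5] = 3

3


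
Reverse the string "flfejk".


Input: flfejk
Reading characters right to left:
  Position 5: 'k'
  Position 4: 'j'
  Position 3: 'e'
  Position 2: 'f'
  Position 1: 'l'
  Position 0: 'f'
Reversed: kjeflf

kjeflf


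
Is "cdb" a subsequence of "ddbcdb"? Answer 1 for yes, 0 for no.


Check if "cdb" is a subsequence of "ddbcdb"
Greedy scan:
  Position 0 ('d'): no match needed
  Position 1 ('d'): no match needed
  Position 2 ('b'): no match needed
  Position 3 ('c'): matches sub[0] = 'c'
  Position 4 ('d'): matches sub[1] = 'd'
  Position 5 ('b'): matches sub[2] = 'b'
All 3 characters matched => is a subsequence

1


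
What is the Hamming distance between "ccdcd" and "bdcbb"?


Comparing "ccdcd" and "bdcbb" position by position:
  Position 0: 'c' vs 'b' => differ
  Position 1: 'c' vs 'd' => differ
  Position 2: 'd' vs 'c' => differ
  Position 3: 'c' vs 'b' => differ
  Position 4: 'd' vs 'b' => differ
Total differences (Hamming distance): 5

5


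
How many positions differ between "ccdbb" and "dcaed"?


Comparing "ccdbb" and "dcaed" position by position:
  Position 0: 'c' vs 'd' => DIFFER
  Position 1: 'c' vs 'c' => same
  Position 2: 'd' vs 'a' => DIFFER
  Position 3: 'b' vs 'e' => DIFFER
  Position 4: 'b' vs 'd' => DIFFER
Positions that differ: 4

4


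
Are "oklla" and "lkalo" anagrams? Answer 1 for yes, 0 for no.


Strings: "oklla", "lkalo"
Sorted first:  akllo
Sorted second: akllo
Sorted forms match => anagrams

1


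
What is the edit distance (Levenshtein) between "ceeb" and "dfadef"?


Computing edit distance: "ceeb" -> "dfadef"
DP table:
           d    f    a    d    e    f
      0    1    2    3    4    5    6
  c   1    1    2    3    4    5    6
  e   2    2    2    3    4    4    5
  e   3    3    3    3    4    4    5
  b   4    4    4    4    4    5    5
Edit distance = dp[4][6] = 5

5


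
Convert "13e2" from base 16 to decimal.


Input: "13e2" in base 16
Positional expansion:
  Digit '1' (value 1) x 16^3 = 4096
  Digit '3' (value 3) x 16^2 = 768
  Digit 'e' (value 14) x 16^1 = 224
  Digit '2' (value 2) x 16^0 = 2
Sum = 5090

5090


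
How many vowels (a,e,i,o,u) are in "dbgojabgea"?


Input: dbgojabgea
Checking each character:
  'd' at position 0: consonant
  'b' at position 1: consonant
  'g' at position 2: consonant
  'o' at position 3: vowel (running total: 1)
  'j' at position 4: consonant
  'a' at position 5: vowel (running total: 2)
  'b' at position 6: consonant
  'g' at position 7: consonant
  'e' at position 8: vowel (running total: 3)
  'a' at position 9: vowel (running total: 4)
Total vowels: 4

4


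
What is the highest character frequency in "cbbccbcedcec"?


Input: cbbccbcedcec
Character counts:
  'b': 3
  'c': 6
  'd': 1
  'e': 2
Maximum frequency: 6

6


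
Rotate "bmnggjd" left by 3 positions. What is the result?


Input: "bmnggjd", rotate left by 3
First 3 characters: "bmn"
Remaining characters: "ggjd"
Concatenate remaining + first: "ggjd" + "bmn" = "ggjdbmn"

ggjdbmn


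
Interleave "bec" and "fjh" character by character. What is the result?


Interleaving "bec" and "fjh":
  Position 0: 'b' from first, 'f' from second => "bf"
  Position 1: 'e' from first, 'j' from second => "ej"
  Position 2: 'c' from first, 'h' from second => "ch"
Result: bfejch

bfejch


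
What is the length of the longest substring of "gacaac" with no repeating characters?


Input: "gacaac"
Sliding window (track last position of each char):
  Position 0 ('g'): window [0,0] length 1 -- new best
  Position 1 ('a'): window [0,1] length 2 -- new best
  Position 2 ('c'): window [0,2] length 3 -- new best
  Position 3 ('a'): repeat (last at 1), move window start to 2
  Position 3 ('a'): window [2,3] length 2
  Position 4 ('a'): repeat (last at 3), move window start to 4
  Position 4 ('a'): window [4,4] length 1
  Position 5 ('c'): window [4,5] length 2
Longest substring with no repeats: "gac" with length 3

3


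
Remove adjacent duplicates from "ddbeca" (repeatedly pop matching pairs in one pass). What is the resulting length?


Input: ddbeca
Stack-based adjacent duplicate removal:
  Read 'd': push. Stack: d
  Read 'd': matches stack top 'd' => pop. Stack: (empty)
  Read 'b': push. Stack: b
  Read 'e': push. Stack: be
  Read 'c': push. Stack: bec
  Read 'a': push. Stack: beca
Final stack: "beca" (length 4)

4


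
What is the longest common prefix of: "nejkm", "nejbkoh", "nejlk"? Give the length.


Words: nejkm, nejbkoh, nejlk
  Position 0: all 'n' => match
  Position 1: all 'e' => match
  Position 2: all 'j' => match
  Position 3: ('k', 'b', 'l') => mismatch, stop
LCP = "nej" (length 3)

3


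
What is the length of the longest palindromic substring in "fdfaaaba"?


Input: "fdfaaaba"
Checking substrings for palindromes:
  [0:3] "fdf" (len 3) => palindrome
  [3:6] "aaa" (len 3) => palindrome
  [5:8] "aba" (len 3) => palindrome
  [3:5] "aa" (len 2) => palindrome
  [4:6] "aa" (len 2) => palindrome
Longest palindromic substring: "fdf" with length 3

3


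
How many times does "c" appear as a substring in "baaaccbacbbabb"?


Searching for "c" in "baaaccbacbbabb"
Scanning each position:
  Position 0: "b" => no
  Position 1: "a" => no
  Position 2: "a" => no
  Position 3: "a" => no
  Position 4: "c" => MATCH
  Position 5: "c" => MATCH
  Position 6: "b" => no
  Position 7: "a" => no
  Position 8: "c" => MATCH
  Position 9: "b" => no
  Position 10: "b" => no
  Position 11: "a" => no
  Position 12: "b" => no
  Position 13: "b" => no
Total occurrences: 3

3


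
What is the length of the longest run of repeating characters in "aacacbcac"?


Input: "aacacbcac"
Scanning for longest run:
  Position 1 ('a'): continues run of 'a', length=2
  Position 2 ('c'): new char, reset run to 1
  Position 3 ('a'): new char, reset run to 1
  Position 4 ('c'): new char, reset run to 1
  Position 5 ('b'): new char, reset run to 1
  Position 6 ('c'): new char, reset run to 1
  Position 7 ('a'): new char, reset run to 1
  Position 8 ('c'): new char, reset run to 1
Longest run: 'a' with length 2

2


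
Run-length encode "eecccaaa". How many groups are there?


Input: eecccaaa
Scanning for consecutive runs:
  Group 1: 'e' x 2 (positions 0-1)
  Group 2: 'c' x 3 (positions 2-4)
  Group 3: 'a' x 3 (positions 5-7)
Total groups: 3

3


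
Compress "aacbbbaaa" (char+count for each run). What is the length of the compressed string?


Input: aacbbbaaa
Runs:
  'a' x 2 => "a2"
  'c' x 1 => "c1"
  'b' x 3 => "b3"
  'a' x 3 => "a3"
Compressed: "a2c1b3a3"
Compressed length: 8

8


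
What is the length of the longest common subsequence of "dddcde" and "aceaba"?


LCS of "dddcde" and "aceaba"
DP table:
           a    c    e    a    b    a
      0    0    0    0    0    0    0
  d   0    0    0    0    0    0    0
  d   0    0    0    0    0    0    0
  d   0    0    0    0    0    0    0
  c   0    0    1    1    1    1    1
  d   0    0    1    1    1    1    1
  e   0    0    1    2    2    2    2
LCS length = dp[6][6] = 2

2


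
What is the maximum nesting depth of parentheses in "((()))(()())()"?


Input: "((()))(()())()"
Tracking depth:
  Position 0 '(': depth becomes 1
  Position 1 '(': depth becomes 2
  Position 2 '(': depth becomes 3
  Position 3 ')': depth becomes 2
  Position 4 ')': depth becomes 1
  Position 5 ')': depth becomes 0
  Position 6 '(': depth becomes 1
  Position 7 '(': depth becomes 2
  Position 8 ')': depth becomes 1
  Position 9 '(': depth becomes 2
  Position 10 ')': depth becomes 1
  Position 11 ')': depth becomes 0
  Position 12 '(': depth becomes 1
  Position 13 ')': depth becomes 0
Maximum depth reached: 3

3


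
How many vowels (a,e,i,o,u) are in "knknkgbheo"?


Input: knknkgbheo
Checking each character:
  'k' at position 0: consonant
  'n' at position 1: consonant
  'k' at position 2: consonant
  'n' at position 3: consonant
  'k' at position 4: consonant
  'g' at position 5: consonant
  'b' at position 6: consonant
  'h' at position 7: consonant
  'e' at position 8: vowel (running total: 1)
  'o' at position 9: vowel (running total: 2)
Total vowels: 2

2


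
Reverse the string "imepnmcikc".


Input: imepnmcikc
Reading characters right to left:
  Position 9: 'c'
  Position 8: 'k'
  Position 7: 'i'
  Position 6: 'c'
  Position 5: 'm'
  Position 4: 'n'
  Position 3: 'p'
  Position 2: 'e'
  Position 1: 'm'
  Position 0: 'i'
Reversed: ckicmnpemi

ckicmnpemi


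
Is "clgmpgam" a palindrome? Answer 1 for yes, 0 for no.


Input: clgmpgam
Reversed: magpmglc
  Compare pos 0 ('c') with pos 7 ('m'): MISMATCH
  Compare pos 1 ('l') with pos 6 ('a'): MISMATCH
  Compare pos 2 ('g') with pos 5 ('g'): match
  Compare pos 3 ('m') with pos 4 ('p'): MISMATCH
Result: not a palindrome

0


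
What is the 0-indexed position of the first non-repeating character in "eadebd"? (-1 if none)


Input: eadebd
Character frequencies:
  'a': 1
  'b': 1
  'd': 2
  'e': 2
Scanning left to right for freq == 1:
  Position 0 ('e'): freq=2, skip
  Position 1 ('a'): unique! => answer = 1

1
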